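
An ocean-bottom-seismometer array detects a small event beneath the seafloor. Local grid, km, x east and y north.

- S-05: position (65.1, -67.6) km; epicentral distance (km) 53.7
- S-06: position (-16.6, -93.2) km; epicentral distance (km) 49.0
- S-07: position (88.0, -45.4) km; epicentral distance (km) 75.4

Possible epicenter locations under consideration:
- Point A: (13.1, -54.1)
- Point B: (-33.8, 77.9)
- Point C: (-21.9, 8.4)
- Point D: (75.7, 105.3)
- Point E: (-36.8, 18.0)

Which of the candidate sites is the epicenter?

Point A

For each candidate, compare |candidate − station| to the reported distance:
Point A: residuals S-05 0.0, S-06 0.1, S-07 0.0 → max 0.1 km
Point B: residuals S-05 122.2, S-06 123.0, S-07 97.9 → max 123.0 km
Point C: residuals S-05 61.8, S-06 52.7, S-07 47.0 → max 61.8 km
Point D: residuals S-05 119.5, S-06 169.9, S-07 75.8 → max 169.9 km
Point E: residuals S-05 79.4, S-06 64.0, S-07 64.6 → max 79.4 km
Only Point A has all residuals ≈ 0.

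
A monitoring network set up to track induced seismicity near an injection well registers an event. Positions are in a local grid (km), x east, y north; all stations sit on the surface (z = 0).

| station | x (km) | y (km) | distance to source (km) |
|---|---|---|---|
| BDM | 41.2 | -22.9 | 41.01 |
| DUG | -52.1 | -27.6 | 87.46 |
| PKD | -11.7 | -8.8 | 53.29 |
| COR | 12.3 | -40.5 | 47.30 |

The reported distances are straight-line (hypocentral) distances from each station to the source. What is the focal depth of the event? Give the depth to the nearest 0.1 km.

37.2 km

Each station gives a sphere (x−x_i)² + (y−y_i)² + z² = d_i² (stations at z=0).
Subtracting the BDM sphere from DUG and PKD: z² cancels, leaving linear equations in x and y:
-186.6 x − 9.4 y = -4713.11
-105.8 x + 28.2 y = -3165.52
Solving: x ≈ 25.999, y ≈ -14.711 km (keep extra digits for the depth step; rounded: 26.0, -14.7).
Then from the BDM sphere: z² = 41.01² − (x − 41.2)² − (y + 22.9)² with x = 25.999, y = -14.711, so z ≈ 37.198 ≈ 37.2 km.
Check against COR (with the unrounded solution): distance 47.29 ≈ 47.30 km. ✓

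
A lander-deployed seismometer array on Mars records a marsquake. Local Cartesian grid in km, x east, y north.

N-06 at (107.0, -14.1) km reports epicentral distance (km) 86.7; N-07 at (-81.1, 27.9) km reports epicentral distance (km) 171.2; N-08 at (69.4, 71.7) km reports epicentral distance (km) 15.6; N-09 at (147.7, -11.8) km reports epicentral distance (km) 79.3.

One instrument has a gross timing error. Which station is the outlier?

Solve using three stations at a time. Using N-06, N-07, N-08 (subtract circle equations pairwise → linear system) gives (x, y) ≈ (84.9, 69.7).
Distances from that point to each station vs reported:
  N-06: calculated 86.7 vs reported 86.7 → residual 0.0 km
  N-07: calculated 171.2 vs reported 171.2 → residual 0.0 km
  N-08: calculated 15.6 vs reported 15.6 → residual 0.0 km
  N-09: calculated 102.9 vs reported 79.3 → residual 23.6 km
N-06, N-07, N-08 are mutually consistent (residuals ≈ 0); N-09 is off by 23.6 km.

N-09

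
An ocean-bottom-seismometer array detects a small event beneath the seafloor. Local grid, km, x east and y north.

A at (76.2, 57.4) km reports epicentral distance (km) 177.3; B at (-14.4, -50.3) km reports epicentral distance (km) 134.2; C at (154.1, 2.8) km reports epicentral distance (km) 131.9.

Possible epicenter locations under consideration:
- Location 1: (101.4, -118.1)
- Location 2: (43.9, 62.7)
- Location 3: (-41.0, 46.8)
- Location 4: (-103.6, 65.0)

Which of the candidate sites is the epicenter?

For each candidate, compare |candidate − station| to the reported distance:
Location 1: residuals A 0.0, B 0.0, C 0.0 → max 0.0 km
Location 2: residuals A 144.6, B 7.0, C 6.5 → max 144.6 km
Location 3: residuals A 59.6, B 33.5, C 68.1 → max 68.1 km
Location 4: residuals A 2.7, B 11.6, C 133.2 → max 133.2 km
Only Location 1 has all residuals ≈ 0.

Location 1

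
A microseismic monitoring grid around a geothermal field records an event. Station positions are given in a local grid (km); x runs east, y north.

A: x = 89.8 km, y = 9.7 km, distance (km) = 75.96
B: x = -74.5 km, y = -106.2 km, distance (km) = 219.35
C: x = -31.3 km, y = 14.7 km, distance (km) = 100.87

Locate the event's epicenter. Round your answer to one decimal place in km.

50.0 km east, 74.4 km north

Circle about each station: (x − 89.8)² + (y − 9.7)² = 75.96²; (x + 74.5)² + (y + 106.2)² = 219.35²; (x + 31.3)² + (y − 14.7)² = 100.87².
Subtracting the A equation from the B and C equations removes the quadratic terms:
-328.6 x − 231.8 y = -33673.94
-242.2 x + 10.0 y = -11367.19
Solving the 2×2 system: x ≈ 50.0, y ≈ 74.4 km.
Check against A (with the unrounded x, y): √((x − 89.8)²+(y − 9.7)²) = 75.95 ≈ 75.96 km. ✓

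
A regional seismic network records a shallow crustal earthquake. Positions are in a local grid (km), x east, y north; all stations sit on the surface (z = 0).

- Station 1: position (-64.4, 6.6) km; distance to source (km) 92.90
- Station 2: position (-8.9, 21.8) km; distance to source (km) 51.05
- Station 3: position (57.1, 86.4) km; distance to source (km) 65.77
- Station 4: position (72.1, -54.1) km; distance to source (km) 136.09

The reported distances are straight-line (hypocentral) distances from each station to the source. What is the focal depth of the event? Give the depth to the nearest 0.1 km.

z ≈ 30.5 km

Each station gives a sphere (x−x_i)² + (y−y_i)² + z² = d_i² (stations at z=0).
Subtracting the Station 1 sphere from Station 2 and Station 3: z² cancels, leaving linear equations in x and y:
111.0 x + 30.4 y = 2387.84
243.0 x + 159.6 y = 10839.17
Solving: x ≈ 4.995, y ≈ 60.310 km (keep extra digits for the depth step; rounded: 5.0, 60.3).
Then from the Station 1 sphere: z² = 92.90² − (x + 64.4)² − (y − 6.6)² with x = 4.995, y = 60.310, so z ≈ 30.496 ≈ 30.5 km.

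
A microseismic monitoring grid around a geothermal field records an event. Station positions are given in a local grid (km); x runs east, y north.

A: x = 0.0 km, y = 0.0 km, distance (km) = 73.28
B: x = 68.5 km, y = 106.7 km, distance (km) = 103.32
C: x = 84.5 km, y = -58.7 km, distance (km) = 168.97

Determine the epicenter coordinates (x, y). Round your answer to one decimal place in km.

Circle about each station: x² + y² = 73.28²; (x − 68.5)² + (y − 106.7)² = 103.32²; (x − 84.5)² + (y + 58.7)² = 168.97².
Subtracting the A equation from the B and C equations removes the quadratic terms:
137.0 x + 213.4 y = 10772.08
169.0 x − 117.4 y = -12594.96
Solving the 2×2 system: x ≈ -27.3, y ≈ 68.0 km.

x ≈ -27.3 km, y ≈ 68.0 km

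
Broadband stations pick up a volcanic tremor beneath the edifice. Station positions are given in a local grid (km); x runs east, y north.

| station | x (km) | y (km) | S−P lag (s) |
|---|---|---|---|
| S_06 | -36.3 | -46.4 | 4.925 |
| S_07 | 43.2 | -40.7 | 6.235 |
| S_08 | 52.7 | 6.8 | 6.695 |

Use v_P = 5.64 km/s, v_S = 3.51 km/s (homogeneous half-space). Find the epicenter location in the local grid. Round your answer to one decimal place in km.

Distance from S−P lag: d = Δt · v_P v_S / (v_P − v_S) = Δt · (5.64·3.51)/(5.64−3.51) ≈ 9.2941·Δt.
So d_S_06 = 45.77, d_S_07 = 57.95, d_S_08 = 62.22 km.
Circle about each station: (x + 36.3)² + (y + 46.4)² = 45.77²; (x − 43.2)² + (y + 40.7)² = 57.95²; (x − 52.7)² + (y − 6.8)² = 62.22².
Subtracting the S_06 equation from the S_07 and S_08 equations removes the quadratic terms:
159.0 x + 11.4 y = -1211.23
178.0 x + 106.4 y = -2423.56
Solving the 2×2 system: x ≈ -6.8, y ≈ -11.4 km.

(-6.8, -11.4)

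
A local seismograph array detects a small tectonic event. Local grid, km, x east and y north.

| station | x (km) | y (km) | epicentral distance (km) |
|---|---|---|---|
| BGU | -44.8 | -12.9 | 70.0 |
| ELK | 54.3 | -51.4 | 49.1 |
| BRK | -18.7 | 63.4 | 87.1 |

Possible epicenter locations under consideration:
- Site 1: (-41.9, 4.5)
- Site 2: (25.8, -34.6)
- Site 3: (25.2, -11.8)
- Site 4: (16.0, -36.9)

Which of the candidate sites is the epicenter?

For each candidate, compare |candidate − station| to the reported distance:
Site 1: residuals BGU 52.4, ELK 62.2, BRK 23.8 → max 62.2 km
Site 2: residuals BGU 3.9, ELK 16.0, BRK 20.5 → max 20.5 km
Site 3: residuals BGU 0.0, ELK 0.0, BRK 0.0 → max 0.0 km
Site 4: residuals BGU 4.6, ELK 8.1, BRK 19.0 → max 19.0 km
Only Site 3 has all residuals ≈ 0.

Site 3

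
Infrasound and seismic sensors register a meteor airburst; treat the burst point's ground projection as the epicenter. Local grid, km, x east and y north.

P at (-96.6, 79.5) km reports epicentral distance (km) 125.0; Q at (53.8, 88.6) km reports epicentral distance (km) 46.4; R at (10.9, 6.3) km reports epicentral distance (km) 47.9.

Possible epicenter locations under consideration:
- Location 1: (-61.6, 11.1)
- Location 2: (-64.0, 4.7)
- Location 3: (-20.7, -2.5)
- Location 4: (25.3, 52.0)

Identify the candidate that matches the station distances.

For each candidate, compare |candidate − station| to the reported distance:
Location 1: residuals P 48.2, Q 92.6, R 24.8 → max 92.6 km
Location 2: residuals P 43.4, Q 98.2, R 27.0 → max 98.2 km
Location 3: residuals P 13.3, Q 71.3, R 15.1 → max 71.3 km
Location 4: residuals P 0.0, Q 0.0, R 0.0 → max 0.0 km
Only Location 4 has all residuals ≈ 0.

Location 4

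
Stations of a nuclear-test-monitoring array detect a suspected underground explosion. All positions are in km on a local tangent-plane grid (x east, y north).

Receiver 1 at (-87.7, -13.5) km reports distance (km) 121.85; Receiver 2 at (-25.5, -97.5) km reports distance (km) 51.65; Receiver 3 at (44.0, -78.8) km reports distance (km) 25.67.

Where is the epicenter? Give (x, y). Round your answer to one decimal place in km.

19.3 km east, -71.8 km north

Circle about each station: (x + 87.7)² + (y + 13.5)² = 121.85²; (x + 25.5)² + (y + 97.5)² = 51.65²; (x − 44.0)² + (y + 78.8)² = 25.67².
Subtracting pairs of circle equations eliminates x²+y² and gives linear equations (the radical axes):
124.4 x − 168.0 y = 14462.66
263.4 x − 130.6 y = 14460.37
Solving the 2×2 system: x ≈ 19.3, y ≈ -71.8 km.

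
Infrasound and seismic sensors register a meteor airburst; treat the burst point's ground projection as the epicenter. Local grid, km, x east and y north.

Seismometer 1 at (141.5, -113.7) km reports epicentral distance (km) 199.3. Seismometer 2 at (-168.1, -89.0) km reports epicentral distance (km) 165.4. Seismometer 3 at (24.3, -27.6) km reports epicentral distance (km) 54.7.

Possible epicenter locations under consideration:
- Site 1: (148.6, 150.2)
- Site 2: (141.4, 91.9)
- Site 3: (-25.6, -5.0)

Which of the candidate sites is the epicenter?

Site 3

For each candidate, compare |candidate − station| to the reported distance:
Site 1: residuals Seismometer 1 64.7, Seismometer 2 231.5, Seismometer 3 162.2 → max 231.5 km
Site 2: residuals Seismometer 1 6.3, Seismometer 2 193.1, Seismometer 3 112.6 → max 193.1 km
Site 3: residuals Seismometer 1 0.0, Seismometer 2 0.0, Seismometer 3 0.1 → max 0.1 km
Only Site 3 has all residuals ≈ 0.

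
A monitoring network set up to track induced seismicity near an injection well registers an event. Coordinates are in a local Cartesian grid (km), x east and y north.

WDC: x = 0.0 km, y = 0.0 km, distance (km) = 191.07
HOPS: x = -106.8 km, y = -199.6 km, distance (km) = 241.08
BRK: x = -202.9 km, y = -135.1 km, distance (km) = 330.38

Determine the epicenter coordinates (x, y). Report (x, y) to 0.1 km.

Circle about each station: x² + y² = 191.07²; (x + 106.8)² + (y + 199.6)² = 241.08²; (x + 202.9)² + (y + 135.1)² = 330.38².
Subtracting the WDC equation from the HOPS and BRK equations removes the quadratic terms:
-213.6 x − 399.2 y = 29634.58
-405.8 x − 270.2 y = -13222.78
Solving the 2×2 system: x ≈ 127.4, y ≈ -142.4 km.

(127.4, -142.4)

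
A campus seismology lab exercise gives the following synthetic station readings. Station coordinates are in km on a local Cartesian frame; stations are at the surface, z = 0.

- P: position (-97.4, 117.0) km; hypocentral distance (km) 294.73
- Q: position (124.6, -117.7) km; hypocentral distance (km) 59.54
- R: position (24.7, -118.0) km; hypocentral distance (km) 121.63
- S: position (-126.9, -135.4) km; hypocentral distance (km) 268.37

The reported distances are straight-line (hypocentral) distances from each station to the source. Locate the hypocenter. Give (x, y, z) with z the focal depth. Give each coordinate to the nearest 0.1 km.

Each station gives a sphere (x−x_i)² + (y−y_i)² + z² = d_i² (stations at z=0).
Subtracting the P sphere from Q and R: z² cancels, leaving linear equations in x and y:
444.0 x − 469.4 y = 89523.45
244.2 x − 470.0 y = 63430.25
Solving: x ≈ 130.798, y ≈ -66.999 km (keep extra digits for the depth step; rounded: 130.8, -67.0).
Then from the P sphere: z² = 294.73² − (x + 97.4)² − (y − 117.0)² with x = 130.798, y = -66.999, so z ≈ 30.591 ≈ 30.6 km.
Check against S (with the unrounded solution): distance 268.37 ≈ 268.37 km. ✓

x ≈ 130.8 km, y ≈ -67.0 km, depth ≈ 30.6 km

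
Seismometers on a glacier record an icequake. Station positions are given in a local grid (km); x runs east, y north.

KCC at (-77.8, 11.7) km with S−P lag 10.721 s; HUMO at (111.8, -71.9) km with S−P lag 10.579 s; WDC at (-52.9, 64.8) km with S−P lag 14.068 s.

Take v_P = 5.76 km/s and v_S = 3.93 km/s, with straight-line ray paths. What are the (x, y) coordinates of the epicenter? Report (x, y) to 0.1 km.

Distance from S−P lag: d = Δt · v_P v_S / (v_P − v_S) = Δt · (5.76·3.93)/(5.76−3.93) ≈ 12.3698·Δt.
So d_KCC = 132.62, d_HUMO = 130.86, d_WDC = 174.02 km.
Circle about each station: (x + 77.8)² + (y − 11.7)² = 132.62²; (x − 111.8)² + (y + 71.9)² = 130.86²; (x + 52.9)² + (y − 64.8)² = 174.02².
Subtracting pairs of circle equations eliminates x²+y² and gives linear equations (the radical axes):
379.2 x − 167.2 y = 11942.84
49.8 x + 106.2 y = -11887.18
Solving the 2×2 system: x ≈ -14.8, y ≈ -105.0 km.

x ≈ -14.8 km, y ≈ -105.0 km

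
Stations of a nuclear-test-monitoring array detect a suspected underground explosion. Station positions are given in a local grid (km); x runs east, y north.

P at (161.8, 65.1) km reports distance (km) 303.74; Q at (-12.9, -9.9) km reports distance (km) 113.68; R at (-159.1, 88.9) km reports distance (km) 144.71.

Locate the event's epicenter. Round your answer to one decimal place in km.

x ≈ -119.2 km, y ≈ -50.2 km

Circle about each station: (x − 161.8)² + (y − 65.1)² = 303.74²; (x + 12.9)² + (y + 9.9)² = 113.68²; (x + 159.1)² + (y − 88.9)² = 144.71².
Subtracting pairs of circle equations eliminates x²+y² and gives linear equations (the radical axes):
-349.4 x − 150.0 y = 49182.02
-641.8 x + 47.6 y = 74115.77
Solving the 2×2 system: x ≈ -119.2, y ≈ -50.2 km.
Check against P (with the unrounded x, y): √((x − 161.8)²+(y − 65.1)²) = 303.74 ≈ 303.74 km. ✓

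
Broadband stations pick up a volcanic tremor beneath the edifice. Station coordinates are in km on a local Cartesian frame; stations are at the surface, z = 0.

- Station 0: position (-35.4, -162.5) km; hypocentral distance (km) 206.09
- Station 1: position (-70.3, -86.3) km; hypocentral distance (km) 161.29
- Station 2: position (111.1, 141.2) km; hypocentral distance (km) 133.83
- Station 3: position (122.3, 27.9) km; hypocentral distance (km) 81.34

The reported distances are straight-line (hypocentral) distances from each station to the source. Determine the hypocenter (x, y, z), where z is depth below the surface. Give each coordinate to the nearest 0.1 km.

(42.8, 27.4, 17.2)

Each station gives a sphere (x−x_i)² + (y−y_i)² + z² = d_i² (stations at z=0).
Subtracting the Station 0 sphere from Station 1 and Station 2: z² cancels, leaving linear equations in x and y:
-69.8 x + 152.4 y = 1188.99
293.0 x + 607.4 y = 29183.86
Solving: x ≈ 42.797, y ≈ 27.403 km (keep extra digits for the depth step; rounded: 42.8, 27.4).
Then from the Station 0 sphere: z² = 206.09² − (x + 35.4)² − (y + 162.5)² with x = 42.797, y = 27.403, so z ≈ 17.180 ≈ 17.2 km.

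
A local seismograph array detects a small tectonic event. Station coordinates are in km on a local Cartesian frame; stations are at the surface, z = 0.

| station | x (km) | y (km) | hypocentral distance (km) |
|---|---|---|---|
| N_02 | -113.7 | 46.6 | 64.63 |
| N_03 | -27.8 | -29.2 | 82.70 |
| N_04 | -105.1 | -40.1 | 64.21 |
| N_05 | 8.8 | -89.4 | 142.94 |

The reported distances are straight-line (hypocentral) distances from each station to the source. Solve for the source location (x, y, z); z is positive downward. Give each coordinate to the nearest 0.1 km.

Each station gives a sphere (x−x_i)² + (y−y_i)² + z² = d_i² (stations at z=0).
Subtracting the N_02 sphere from N_03 and N_04: z² cancels, leaving linear equations in x and y:
171.8 x − 151.6 y = -16136.02
17.2 x − 173.4 y = -2391.12
Solving: x ≈ -89.598, y ≈ 4.902 km (keep extra digits for the depth step; rounded: -89.6, 4.9).
Then from the N_02 sphere: z² = 64.63² − (x + 113.7)² − (y − 46.6)² with x = -89.598, y = 4.902, so z ≈ 43.098 ≈ 43.1 km.
Check against N_05 (with the unrounded solution): distance 142.94 ≈ 142.94 km. ✓

(-89.6, 4.9, 43.1)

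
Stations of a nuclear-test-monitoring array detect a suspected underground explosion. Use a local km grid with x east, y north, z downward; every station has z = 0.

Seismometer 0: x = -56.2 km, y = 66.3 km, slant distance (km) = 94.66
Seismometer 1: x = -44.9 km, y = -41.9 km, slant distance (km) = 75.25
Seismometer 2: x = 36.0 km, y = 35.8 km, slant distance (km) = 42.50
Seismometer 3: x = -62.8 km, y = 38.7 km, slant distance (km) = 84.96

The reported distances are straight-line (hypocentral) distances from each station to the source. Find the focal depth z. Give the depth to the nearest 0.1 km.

Each station gives a sphere (x−x_i)² + (y−y_i)² + z² = d_i² (stations at z=0).
Subtracting the Seismometer 0 sphere from Seismometer 1 and Seismometer 2: z² cancels, leaving linear equations in x and y:
22.6 x − 216.4 y = -484.56
184.4 x − 61.0 y = 2177.78
Solving: x ≈ 13.000, y ≈ 3.597 km (keep extra digits for the depth step; rounded: 13.0, 3.6).
Then from the Seismometer 0 sphere: z² = 94.66² − (x + 56.2)² − (y − 66.3)² with x = 13.000, y = 3.597, so z ≈ 15.499 ≈ 15.5 km.

15.5 km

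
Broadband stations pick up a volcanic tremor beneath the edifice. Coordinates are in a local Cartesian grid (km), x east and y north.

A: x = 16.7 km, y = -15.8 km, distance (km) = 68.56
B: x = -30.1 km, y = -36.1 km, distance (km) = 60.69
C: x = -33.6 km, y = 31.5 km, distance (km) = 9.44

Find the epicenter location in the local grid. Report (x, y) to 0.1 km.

Circle about each station: (x − 16.7)² + (y + 15.8)² = 68.56²; (x + 30.1)² + (y + 36.1)² = 60.69²; (x + 33.6)² + (y − 31.5)² = 9.44².
Subtracting pairs of circle equations eliminates x²+y² and gives linear equations (the radical axes):
-93.6 x − 40.6 y = 2697.89
-100.6 x + 94.6 y = 6204.04
Solving the 2×2 system: x ≈ -39.2, y ≈ 23.9 km.
Check against A (with the unrounded x, y): √((x − 16.7)²+(y + 15.8)²) = 68.56 ≈ 68.56 km. ✓

x ≈ -39.2 km, y ≈ 23.9 km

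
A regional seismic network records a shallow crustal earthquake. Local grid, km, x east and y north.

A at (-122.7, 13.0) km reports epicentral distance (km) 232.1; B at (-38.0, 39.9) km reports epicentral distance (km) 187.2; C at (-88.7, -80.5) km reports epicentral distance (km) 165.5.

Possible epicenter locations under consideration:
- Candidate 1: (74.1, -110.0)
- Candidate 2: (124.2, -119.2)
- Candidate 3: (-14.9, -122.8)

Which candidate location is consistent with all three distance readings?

For each candidate, compare |candidate − station| to the reported distance:
Candidate 1: residuals A 0.0, B 0.0, C 0.0 → max 0.0 km
Candidate 2: residuals A 48.0, B 40.0, C 50.9 → max 50.9 km
Candidate 3: residuals A 58.7, B 22.9, C 80.4 → max 80.4 km
Only Candidate 1 has all residuals ≈ 0.

Candidate 1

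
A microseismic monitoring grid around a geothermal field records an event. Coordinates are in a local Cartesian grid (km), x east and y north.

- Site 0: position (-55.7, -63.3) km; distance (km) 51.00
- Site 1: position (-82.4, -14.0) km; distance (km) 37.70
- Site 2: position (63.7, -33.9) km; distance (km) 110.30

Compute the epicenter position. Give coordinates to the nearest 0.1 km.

Circle about each station: (x + 55.7)² + (y + 63.3)² = 51.00²; (x + 82.4)² + (y + 14.0)² = 37.70²; (x − 63.7)² + (y + 33.9)² = 110.30².
Subtracting the Site 0 equation from the Site 1 and Site 2 equations removes the quadratic terms:
-53.4 x + 98.6 y = 1056.09
238.8 x + 58.8 y = -11467.57
Solving the 2×2 system: x ≈ -44.7, y ≈ -13.5 km.

-44.7 km east, -13.5 km north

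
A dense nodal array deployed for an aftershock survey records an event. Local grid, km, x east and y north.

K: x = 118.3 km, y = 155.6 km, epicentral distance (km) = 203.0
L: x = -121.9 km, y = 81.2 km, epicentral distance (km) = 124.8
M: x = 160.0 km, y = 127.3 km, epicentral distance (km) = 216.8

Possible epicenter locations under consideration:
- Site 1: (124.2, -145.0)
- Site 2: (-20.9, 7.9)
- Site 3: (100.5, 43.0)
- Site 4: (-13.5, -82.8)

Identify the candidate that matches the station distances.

For each candidate, compare |candidate − station| to the reported distance:
Site 1: residuals K 97.7, L 209.5, M 57.8 → max 209.5 km
Site 2: residuals K 0.0, L 0.0, M 0.0 → max 0.0 km
Site 3: residuals K 89.0, L 100.9, M 113.6 → max 113.6 km
Site 4: residuals K 69.4, L 71.8, M 55.7 → max 71.8 km
Only Site 2 has all residuals ≈ 0.

Site 2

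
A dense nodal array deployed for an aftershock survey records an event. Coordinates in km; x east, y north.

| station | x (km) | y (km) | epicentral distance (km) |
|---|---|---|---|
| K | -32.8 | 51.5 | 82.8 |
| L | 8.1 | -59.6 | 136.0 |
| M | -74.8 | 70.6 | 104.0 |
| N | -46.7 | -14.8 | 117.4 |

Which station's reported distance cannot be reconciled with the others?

K

Solve using three stations at a time. Using L, M, N (subtract circle equations pairwise → linear system) gives (x, y) ≈ (29.4, 74.9).
Distances from that point to each station vs reported:
  K: calculated 66.4 vs reported 82.8 → residual 16.4 km
  L: calculated 136.2 vs reported 136.0 → residual 0.2 km
  M: calculated 104.2 vs reported 104.0 → residual 0.2 km
  N: calculated 117.6 vs reported 117.4 → residual 0.2 km
L, M, N are mutually consistent (residuals ≈ 0); K is off by 16.4 km.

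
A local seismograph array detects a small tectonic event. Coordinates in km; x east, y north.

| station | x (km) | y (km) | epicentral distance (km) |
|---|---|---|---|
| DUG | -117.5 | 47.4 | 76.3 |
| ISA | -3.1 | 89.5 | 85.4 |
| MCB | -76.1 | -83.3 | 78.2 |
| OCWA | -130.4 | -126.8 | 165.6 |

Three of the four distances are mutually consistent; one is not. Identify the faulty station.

MCB

Solve using three stations at a time. Using DUG, ISA, OCWA (subtract circle equations pairwise → linear system) gives (x, y) ≈ (-47.7, 16.7).
Distances from that point to each station vs reported:
  DUG: calculated 76.3 vs reported 76.3 → residual 0.0 km
  ISA: calculated 85.4 vs reported 85.4 → residual 0.0 km
  MCB: calculated 103.9 vs reported 78.2 → residual 25.7 km
  OCWA: calculated 165.6 vs reported 165.6 → residual 0.0 km
DUG, ISA, OCWA are mutually consistent (residuals ≈ 0); MCB is off by 25.7 km.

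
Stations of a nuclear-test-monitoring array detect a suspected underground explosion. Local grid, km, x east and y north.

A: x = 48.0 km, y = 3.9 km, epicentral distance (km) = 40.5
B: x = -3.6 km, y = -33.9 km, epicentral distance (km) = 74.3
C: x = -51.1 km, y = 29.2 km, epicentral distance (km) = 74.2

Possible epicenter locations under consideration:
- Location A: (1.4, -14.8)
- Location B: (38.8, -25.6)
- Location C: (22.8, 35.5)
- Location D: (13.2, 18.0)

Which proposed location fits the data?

Location C

For each candidate, compare |candidate − station| to the reported distance:
Location A: residuals A 9.7, B 54.6, C 5.7 → max 54.6 km
Location B: residuals A 9.6, B 31.1, C 31.1 → max 31.1 km
Location C: residuals A 0.1, B 0.0, C 0.0 → max 0.1 km
Location D: residuals A 3.0, B 19.7, C 8.9 → max 19.7 km
Only Location C has all residuals ≈ 0.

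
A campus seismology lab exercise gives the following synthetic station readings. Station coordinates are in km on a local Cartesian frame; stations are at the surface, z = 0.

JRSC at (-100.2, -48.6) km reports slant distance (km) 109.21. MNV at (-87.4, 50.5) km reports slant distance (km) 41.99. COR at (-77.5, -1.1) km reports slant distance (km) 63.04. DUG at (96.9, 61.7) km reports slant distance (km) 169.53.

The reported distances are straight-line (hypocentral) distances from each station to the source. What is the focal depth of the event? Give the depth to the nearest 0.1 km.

Each station gives a sphere (x−x_i)² + (y−y_i)² + z² = d_i² (stations at z=0).
Subtracting the JRSC sphere from MNV and COR: z² cancels, leaving linear equations in x and y:
25.6 x + 198.2 y = 7950.67
45.4 x + 95.0 y = 1558.24
Solving: x ≈ -67.994, y ≈ 48.897 km (keep extra digits for the depth step; rounded: -68.0, 48.9).
Then from the JRSC sphere: z² = 109.21² − (x + 100.2)² − (y + 48.6)² with x = -67.994, y = 48.897, so z ≈ 37.201 ≈ 37.2 km.
Check against DUG (with the unrounded solution): distance 169.52 ≈ 169.53 km. ✓

37.2 km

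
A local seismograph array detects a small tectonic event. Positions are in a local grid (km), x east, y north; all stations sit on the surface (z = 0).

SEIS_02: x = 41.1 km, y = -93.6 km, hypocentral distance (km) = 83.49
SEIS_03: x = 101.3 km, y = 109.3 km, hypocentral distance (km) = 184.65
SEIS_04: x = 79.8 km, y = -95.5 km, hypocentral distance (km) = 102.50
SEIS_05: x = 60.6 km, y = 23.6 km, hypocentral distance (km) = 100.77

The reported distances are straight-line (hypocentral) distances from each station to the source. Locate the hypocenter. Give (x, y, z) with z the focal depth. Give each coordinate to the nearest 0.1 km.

(17.3, -43.0, 62.0)

Each station gives a sphere (x−x_i)² + (y−y_i)² + z² = d_i² (stations at z=0).
Subtracting the SEIS_02 sphere from SEIS_03 and SEIS_04: z² cancels, leaving linear equations in x and y:
120.4 x + 405.8 y = -15367.03
77.4 x − 3.8 y = 1502.45
Solving: x ≈ 17.300, y ≈ -43.001 km (keep extra digits for the depth step; rounded: 17.3, -43.0).
Then from the SEIS_02 sphere: z² = 83.49² − (x − 41.1)² − (y + 93.6)² with x = 17.300, y = -43.001, so z ≈ 61.999 ≈ 62.0 km.
Check against SEIS_05 (with the unrounded solution): distance 100.77 ≈ 100.77 km. ✓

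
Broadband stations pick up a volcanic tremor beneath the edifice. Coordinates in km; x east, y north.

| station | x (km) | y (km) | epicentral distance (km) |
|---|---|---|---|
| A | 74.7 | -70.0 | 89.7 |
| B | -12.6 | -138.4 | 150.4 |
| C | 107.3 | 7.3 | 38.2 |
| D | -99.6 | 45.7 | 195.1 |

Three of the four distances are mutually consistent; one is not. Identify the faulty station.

A

Solve using three stations at a time. Using B, C, D (subtract circle equations pairwise → linear system) gives (x, y) ≈ (83.2, -22.5).
Distances from that point to each station vs reported:
  A: calculated 48.3 vs reported 89.7 → residual 41.4 km
  B: calculated 150.4 vs reported 150.4 → residual 0.0 km
  C: calculated 38.3 vs reported 38.2 → residual 0.1 km
  D: calculated 195.1 vs reported 195.1 → residual 0.0 km
B, C, D are mutually consistent (residuals ≈ 0); A is off by 41.4 km.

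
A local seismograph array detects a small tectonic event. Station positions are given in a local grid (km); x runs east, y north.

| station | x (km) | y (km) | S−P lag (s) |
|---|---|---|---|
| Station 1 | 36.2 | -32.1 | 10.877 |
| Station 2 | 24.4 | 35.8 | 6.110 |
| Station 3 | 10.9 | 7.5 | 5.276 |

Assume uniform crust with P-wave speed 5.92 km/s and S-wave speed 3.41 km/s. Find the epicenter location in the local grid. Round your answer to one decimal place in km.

-24.5 km east, 30.9 km north

Distance from S−P lag: d = Δt · v_P v_S / (v_P − v_S) = Δt · (5.92·3.41)/(5.92−3.41) ≈ 8.0427·Δt.
So d_Station 1 = 87.48, d_Station 2 = 49.14, d_Station 3 = 42.43 km.
Circle about each station: (x − 36.2)² + (y + 32.1)² = 87.48²; (x − 24.4)² + (y − 35.8)² = 49.14²; (x − 10.9)² + (y − 7.5)² = 42.43².
Subtracting the Station 1 equation from the Station 2 and Station 3 equations removes the quadratic terms:
-23.6 x + 135.8 y = 4774.16
-50.6 x + 79.2 y = 3686.66
Solving the 2×2 system: x ≈ -24.5, y ≈ 30.9 km.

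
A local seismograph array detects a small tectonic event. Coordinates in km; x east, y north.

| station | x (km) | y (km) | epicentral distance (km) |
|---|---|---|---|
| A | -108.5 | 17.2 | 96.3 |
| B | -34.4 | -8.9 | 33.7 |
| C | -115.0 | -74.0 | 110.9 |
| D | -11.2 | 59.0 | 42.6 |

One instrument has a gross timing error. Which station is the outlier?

C

Solve using three stations at a time. Using A, B, D (subtract circle equations pairwise → linear system) gives (x, y) ≈ (-12.2, 16.4).
Distances from that point to each station vs reported:
  A: calculated 96.3 vs reported 96.3 → residual 0.0 km
  B: calculated 33.7 vs reported 33.7 → residual 0.0 km
  C: calculated 136.9 vs reported 110.9 → residual 26.0 km
  D: calculated 42.6 vs reported 42.6 → residual 0.0 km
A, B, D are mutually consistent (residuals ≈ 0); C is off by 26.0 km.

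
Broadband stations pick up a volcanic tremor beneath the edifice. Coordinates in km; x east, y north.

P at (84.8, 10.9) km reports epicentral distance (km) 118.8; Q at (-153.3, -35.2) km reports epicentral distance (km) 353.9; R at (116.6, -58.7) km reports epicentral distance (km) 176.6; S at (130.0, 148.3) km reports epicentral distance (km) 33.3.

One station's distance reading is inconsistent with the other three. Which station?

Q

Solve using three stations at a time. Using P, R, S (subtract circle equations pairwise → linear system) gives (x, y) ≈ (139.3, 116.4).
Distances from that point to each station vs reported:
  P: calculated 118.8 vs reported 118.8 → residual 0.0 km
  Q: calculated 329.6 vs reported 353.9 → residual 24.3 km
  R: calculated 176.6 vs reported 176.6 → residual 0.0 km
  S: calculated 33.2 vs reported 33.3 → residual 0.1 km
P, R, S are mutually consistent (residuals ≈ 0); Q is off by 24.3 km.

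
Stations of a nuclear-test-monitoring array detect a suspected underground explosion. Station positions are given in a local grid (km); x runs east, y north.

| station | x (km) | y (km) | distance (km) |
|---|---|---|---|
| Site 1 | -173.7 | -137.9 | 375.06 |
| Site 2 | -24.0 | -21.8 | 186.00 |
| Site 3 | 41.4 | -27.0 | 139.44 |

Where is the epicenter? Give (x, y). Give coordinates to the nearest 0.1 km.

Circle about each station: (x + 173.7)² + (y + 137.9)² = 375.06²; (x + 24.0)² + (y + 21.8)² = 186.00²; (x − 41.4)² + (y + 27.0)² = 139.44².
Subtracting pairs of circle equations eliminates x²+y² and gives linear equations (the radical axes):
299.4 x + 232.2 y = 57937.14
430.2 x + 221.8 y = 74481.35
Solving the 2×2 system: x ≈ 132.7, y ≈ 78.4 km.

(132.7, 78.4)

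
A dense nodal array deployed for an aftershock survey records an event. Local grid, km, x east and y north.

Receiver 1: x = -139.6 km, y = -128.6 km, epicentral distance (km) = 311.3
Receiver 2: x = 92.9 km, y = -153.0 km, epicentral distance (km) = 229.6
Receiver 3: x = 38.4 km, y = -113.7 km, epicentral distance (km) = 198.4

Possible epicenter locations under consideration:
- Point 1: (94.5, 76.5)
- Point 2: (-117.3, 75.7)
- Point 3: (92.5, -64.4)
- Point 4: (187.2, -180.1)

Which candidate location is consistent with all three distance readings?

For each candidate, compare |candidate − station| to the reported distance:
Point 1: residuals Receiver 1 0.1, Receiver 2 0.1, Receiver 3 0.1 → max 0.1 km
Point 2: residuals Receiver 1 105.8, Receiver 2 81.0, Receiver 3 46.8 → max 105.8 km
Point 3: residuals Receiver 1 70.5, Receiver 2 141.0, Receiver 3 125.2 → max 141.0 km
Point 4: residuals Receiver 1 19.5, Receiver 2 131.5, Receiver 3 35.5 → max 131.5 km
Only Point 1 has all residuals ≈ 0.

Point 1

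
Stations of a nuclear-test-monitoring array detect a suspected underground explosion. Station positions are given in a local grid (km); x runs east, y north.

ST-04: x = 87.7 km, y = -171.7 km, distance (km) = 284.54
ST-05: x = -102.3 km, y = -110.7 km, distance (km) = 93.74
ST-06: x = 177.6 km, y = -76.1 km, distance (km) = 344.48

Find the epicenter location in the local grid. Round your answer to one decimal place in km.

-165.1 km east, -41.1 km north

Circle about each station: (x − 87.7)² + (y + 171.7)² = 284.54²; (x + 102.3)² + (y + 110.7)² = 93.74²; (x − 177.6)² + (y + 76.1)² = 344.48².
Subtracting pairs of circle equations eliminates x²+y² and gives linear equations (the radical axes):
-380.0 x + 122.0 y = 57723.42
179.8 x + 191.2 y = -37542.67
Solving the 2×2 system: x ≈ -165.1, y ≈ -41.1 km.
Check against ST-04 (with the unrounded x, y): √((x − 87.7)²+(y + 171.7)²) = 284.54 ≈ 284.54 km. ✓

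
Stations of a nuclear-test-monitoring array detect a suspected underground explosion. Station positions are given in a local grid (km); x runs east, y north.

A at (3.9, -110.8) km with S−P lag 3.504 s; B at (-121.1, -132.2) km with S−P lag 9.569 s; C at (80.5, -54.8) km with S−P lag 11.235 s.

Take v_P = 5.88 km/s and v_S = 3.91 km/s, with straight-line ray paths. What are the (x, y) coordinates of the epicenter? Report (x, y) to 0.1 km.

Distance from S−P lag: d = Δt · v_P v_S / (v_P − v_S) = Δt · (5.88·3.91)/(5.88−3.91) ≈ 11.6705·Δt.
So d_A = 40.89, d_B = 111.67, d_C = 131.12 km.
Circle about each station: (x − 3.9)² + (y + 110.8)² = 40.89²; (x + 121.1)² + (y + 132.2)² = 111.67²; (x − 80.5)² + (y + 54.8)² = 131.12².
Subtracting the A equation from the B and C equations removes the quadratic terms:
-250.0 x − 42.8 y = 9052.00
153.2 x + 112.0 y = -18329.02
Solving the 2×2 system: x ≈ -10.7, y ≈ -149.0 km.

-10.7 km east, -149.0 km north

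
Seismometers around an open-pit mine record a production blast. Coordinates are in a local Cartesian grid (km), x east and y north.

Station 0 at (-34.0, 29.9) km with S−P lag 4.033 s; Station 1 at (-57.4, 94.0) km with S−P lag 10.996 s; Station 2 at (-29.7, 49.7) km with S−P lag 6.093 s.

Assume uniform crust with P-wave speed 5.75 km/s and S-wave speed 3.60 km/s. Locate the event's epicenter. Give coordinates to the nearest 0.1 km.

(-32.5, -8.9)

Distance from S−P lag: d = Δt · v_P v_S / (v_P − v_S) = Δt · (5.75·3.60)/(5.75−3.60) ≈ 9.6279·Δt.
So d_Station 0 = 38.83, d_Station 1 = 105.87, d_Station 2 = 58.66 km.
Circle about each station: (x + 34.0)² + (y − 29.9)² = 38.83²; (x + 57.4)² + (y − 94.0)² = 105.87²; (x + 29.7)² + (y − 49.7)² = 58.66².
Subtracting the Station 0 equation from the Station 1 and Station 2 equations removes the quadratic terms:
-46.8 x + 128.2 y = 380.06
8.6 x + 39.6 y = -631.06
Solving the 2×2 system: x ≈ -32.5, y ≈ -8.9 km.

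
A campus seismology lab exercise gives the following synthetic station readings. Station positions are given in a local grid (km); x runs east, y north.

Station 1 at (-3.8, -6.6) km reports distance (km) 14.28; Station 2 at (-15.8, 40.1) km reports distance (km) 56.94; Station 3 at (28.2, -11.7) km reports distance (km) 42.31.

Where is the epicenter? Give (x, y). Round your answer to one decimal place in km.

Circle about each station: (x + 3.8)² + (y + 6.6)² = 14.28²; (x + 15.8)² + (y − 40.1)² = 56.94²; (x − 28.2)² + (y + 11.7)² = 42.31².
Subtracting the Station 1 equation from the Station 2 and Station 3 equations removes the quadratic terms:
-24.0 x + 93.4 y = -1238.60
64.0 x − 10.2 y = -712.09
Solving the 2×2 system: x ≈ -13.8, y ≈ -16.8 km.
Check against Station 1 (with the unrounded x, y): √((x + 3.8)²+(y + 6.6)²) = 14.29 ≈ 14.28 km. ✓

-13.8 km east, -16.8 km north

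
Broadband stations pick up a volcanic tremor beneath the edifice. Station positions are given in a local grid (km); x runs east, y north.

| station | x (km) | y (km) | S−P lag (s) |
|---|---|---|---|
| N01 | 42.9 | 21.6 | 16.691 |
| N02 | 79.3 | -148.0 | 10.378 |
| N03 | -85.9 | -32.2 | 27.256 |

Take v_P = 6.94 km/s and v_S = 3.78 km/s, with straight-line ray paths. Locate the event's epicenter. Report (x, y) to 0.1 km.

Distance from S−P lag: d = Δt · v_P v_S / (v_P − v_S) = Δt · (6.94·3.78)/(6.94−3.78) ≈ 8.3016·Δt.
So d_N01 = 138.56, d_N02 = 86.15, d_N03 = 226.27 km.
Circle about each station: (x − 42.9)² + (y − 21.6)² = 138.56²; (x − 79.3)² + (y + 148.0)² = 86.15²; (x + 85.9)² + (y + 32.2)² = 226.27².
Subtracting the N01 equation from the N02 and N03 equations removes the quadratic terms:
72.8 x − 339.2 y = 37662.57
-257.6 x − 107.6 y = -25890.56
Solving the 2×2 system: x ≈ 134.8, y ≈ -82.1 km.

x ≈ 134.8 km, y ≈ -82.1 km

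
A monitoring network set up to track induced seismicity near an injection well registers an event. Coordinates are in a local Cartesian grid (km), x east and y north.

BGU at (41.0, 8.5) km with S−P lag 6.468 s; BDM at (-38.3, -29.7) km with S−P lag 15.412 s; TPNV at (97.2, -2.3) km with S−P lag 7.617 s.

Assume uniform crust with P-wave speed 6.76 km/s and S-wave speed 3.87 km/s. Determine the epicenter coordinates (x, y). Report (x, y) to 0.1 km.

Distance from S−P lag: d = Δt · v_P v_S / (v_P − v_S) = Δt · (6.76·3.87)/(6.76−3.87) ≈ 9.0523·Δt.
So d_BGU = 58.55, d_BDM = 139.51, d_TPNV = 68.95 km.
Circle about each station: (x − 41.0)² + (y − 8.5)² = 58.55²; (x + 38.3)² + (y + 29.7)² = 139.51²; (x − 97.2)² + (y + 2.3)² = 68.95².
Subtracting the BGU equation from the BDM and TPNV equations removes the quadratic terms:
-158.6 x − 76.4 y = -15439.21
112.4 x − 21.6 y = 6373.88
Solving the 2×2 system: x ≈ 68.3, y ≈ 60.3 km.

68.3 km east, 60.3 km north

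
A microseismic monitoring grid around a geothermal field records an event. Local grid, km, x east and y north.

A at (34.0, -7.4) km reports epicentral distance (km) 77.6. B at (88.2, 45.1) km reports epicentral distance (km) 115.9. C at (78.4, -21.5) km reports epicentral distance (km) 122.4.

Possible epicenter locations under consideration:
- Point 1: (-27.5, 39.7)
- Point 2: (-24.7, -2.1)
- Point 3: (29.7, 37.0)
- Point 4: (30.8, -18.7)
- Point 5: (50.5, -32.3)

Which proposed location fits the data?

Point 1

For each candidate, compare |candidate − station| to the reported distance:
Point 1: residuals A 0.1, B 0.1, C 0.1 → max 0.1 km
Point 2: residuals A 18.7, B 6.5, C 17.5 → max 18.7 km
Point 3: residuals A 33.0, B 56.8, C 46.3 → max 56.8 km
Point 4: residuals A 65.9, B 30.1, C 74.7 → max 74.7 km
Point 5: residuals A 47.7, B 29.8, C 92.5 → max 92.5 km
Only Point 1 has all residuals ≈ 0.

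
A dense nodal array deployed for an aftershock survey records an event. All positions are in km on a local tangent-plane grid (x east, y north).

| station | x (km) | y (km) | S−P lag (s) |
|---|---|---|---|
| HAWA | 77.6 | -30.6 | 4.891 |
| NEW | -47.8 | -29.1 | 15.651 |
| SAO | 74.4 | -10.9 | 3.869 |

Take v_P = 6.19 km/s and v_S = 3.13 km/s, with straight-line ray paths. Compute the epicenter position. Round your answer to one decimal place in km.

50.4 km east, -15.8 km north

Distance from S−P lag: d = Δt · v_P v_S / (v_P − v_S) = Δt · (6.19·3.13)/(6.19−3.13) ≈ 6.3316·Δt.
So d_HAWA = 30.97, d_NEW = 99.10, d_SAO = 24.50 km.
Circle about each station: (x − 77.6)² + (y + 30.6)² = 30.97²; (x + 47.8)² + (y + 29.1)² = 99.10²; (x − 74.4)² + (y + 10.9)² = 24.50².
Subtracting the HAWA equation from the NEW and SAO equations removes the quadratic terms:
-250.8 x + 3.0 y = -12688.14
-6.4 x + 39.4 y = -945.06
Solving the 2×2 system: x ≈ 50.4, y ≈ -15.8 km.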